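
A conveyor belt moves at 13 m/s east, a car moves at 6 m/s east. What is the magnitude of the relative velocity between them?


Given: v_A = 13 m/s east, v_B = 6 m/s east
Both move in the same direction; relative speed = |v_A - v_B|
|13 - 6| = |7|
= 7 m/s

7 m/s


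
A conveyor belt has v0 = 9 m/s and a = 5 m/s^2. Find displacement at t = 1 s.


Given: v0 = 9 m/s, a = 5 m/s^2, t = 1 s
Using s = v0*t + (1/2)*a*t^2
s = 9*1 + (1/2)*5*1^2
s = 9 + (1/2)*5
s = 9 + 5/2
s = 23/2

23/2 m


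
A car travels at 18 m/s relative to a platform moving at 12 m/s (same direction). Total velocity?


Given: object velocity = 18 m/s, platform velocity = 12 m/s (same direction)
Using classical velocity addition: v_total = v_object + v_platform
v_total = 18 + 12
v_total = 30 m/s

30 m/s


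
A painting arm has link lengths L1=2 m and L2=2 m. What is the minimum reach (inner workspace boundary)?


Given: L1 = 2 m, L2 = 2 m
For a 2-link planar arm, min reach = |L1 - L2| (second link folded back)
Min reach = |2 - 2|
Min reach = 0 m

0 m


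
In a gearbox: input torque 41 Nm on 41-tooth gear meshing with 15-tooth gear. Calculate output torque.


Given: N1 = 41, N2 = 15, T1 = 41 Nm
Using T2/T1 = N2/N1
T2 = T1 * N2 / N1
T2 = 41 * 15 / 41
T2 = 615 / 41
T2 = 15 Nm

15 Nm


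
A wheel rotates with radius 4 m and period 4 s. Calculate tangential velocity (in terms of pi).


Given: radius r = 4 m, period T = 4 s
Using v = 2*pi*r / T
v = 2*pi*4 / 4
v = 8*pi / 4
v = 2*pi m/s

2*pi m/s


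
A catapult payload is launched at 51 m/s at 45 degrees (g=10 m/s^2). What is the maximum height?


Given: v0 = 51 m/s, theta = 45 deg, g = 10 m/s^2
sin^2(45) = 1/2
Using H = v0^2 * sin^2(theta) / (2*g)
H = 51^2 * 1/2 / (2*10)
H = 2601 * 1/2 / 20
H = 2601/2 / 20
H = 2601/40 m

2601/40 m


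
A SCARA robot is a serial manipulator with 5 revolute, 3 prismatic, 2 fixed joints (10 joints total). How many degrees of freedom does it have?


Given: serial robot with 5 revolute, 3 prismatic, 2 fixed joints
DOF contribution per joint type: revolute=1, prismatic=1, spherical=3, fixed=0
DOF = 5*1 + 3*1 + 2*0
DOF = 8

8


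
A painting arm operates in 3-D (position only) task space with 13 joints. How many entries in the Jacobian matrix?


Given: task space dimension = 3, joints = 13
Jacobian is a 3 x 13 matrix
Total entries = rows * columns
Total = 3 * 13
Total = 39

39


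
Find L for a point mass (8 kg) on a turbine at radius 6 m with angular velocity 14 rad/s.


Given: m = 8 kg, r = 6 m, omega = 14 rad/s
For a point mass: I = m*r^2
I = 8*6^2 = 8*36 = 288
L = I*omega = 288*14
L = 4032 kg*m^2/s

4032 kg*m^2/s


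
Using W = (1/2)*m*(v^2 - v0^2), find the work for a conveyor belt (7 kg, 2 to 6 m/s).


Given: m = 7 kg, v0 = 2 m/s, v = 6 m/s
Using W = (1/2)*m*(v^2 - v0^2)
v^2 = 6^2 = 36
v0^2 = 2^2 = 4
v^2 - v0^2 = 36 - 4 = 32
W = (1/2)*7*32 = 112 J

112 J


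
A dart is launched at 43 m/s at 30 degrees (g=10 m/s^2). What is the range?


Given: v0 = 43 m/s, theta = 30 deg, g = 10 m/s^2
sin(2*30) = sin(60) = sqrt(3)/2
Using R = v0^2 * sin(2*theta) / g
R = 43^2 * (sqrt(3)/2) / 10
R = 1849 * sqrt(3) / 20
R = 1849/20*sqrt(3) m

1849/20*sqrt(3) m


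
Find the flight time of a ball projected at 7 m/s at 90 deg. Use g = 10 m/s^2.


Given: v0 = 7 m/s, theta = 90 deg, g = 10 m/s^2
sin(90) = 1
Using T = 2*v0*sin(theta) / g
T = 2*7*1 / 10
T = 14 / 10
T = 7/5 s

7/5 s


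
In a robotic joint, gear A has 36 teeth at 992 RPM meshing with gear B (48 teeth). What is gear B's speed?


Given: N1 = 36 teeth, w1 = 992 RPM, N2 = 48 teeth
Using N1*w1 = N2*w2
w2 = N1*w1 / N2
w2 = 36*992 / 48
w2 = 35712 / 48
w2 = 744 RPM

744 RPM


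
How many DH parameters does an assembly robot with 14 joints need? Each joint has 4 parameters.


Given: 14 joints, 4 DH parameters per joint (d, theta, a, alpha)
Total DH parameters = number_of_joints * 4
Total = 14 * 4
Total = 56

56


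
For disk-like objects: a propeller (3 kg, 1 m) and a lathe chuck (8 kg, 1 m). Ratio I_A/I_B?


Given: M1=3 kg, R1=1 m, M2=8 kg, R2=1 m
For a disk: I = (1/2)*M*R^2, so I_A/I_B = (M1*R1^2)/(M2*R2^2)
M1*R1^2 = 3*1 = 3
M2*R2^2 = 8*1 = 8
I_A/I_B = 3/8 = 3/8

3/8


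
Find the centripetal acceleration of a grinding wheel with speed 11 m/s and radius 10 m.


Given: v = 11 m/s, r = 10 m
Using a_c = v^2 / r
a_c = 11^2 / 10
a_c = 121 / 10
a_c = 121/10 m/s^2

121/10 m/s^2


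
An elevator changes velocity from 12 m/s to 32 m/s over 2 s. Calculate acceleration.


Given: initial velocity v0 = 12 m/s, final velocity v = 32 m/s, time t = 2 s
Using a = (v - v0) / t
a = (32 - 12) / 2
a = 20 / 2
a = 10 m/s^2

10 m/s^2


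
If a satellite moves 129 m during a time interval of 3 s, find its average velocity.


Given: distance d = 129 m, time t = 3 s
Using v = d / t
v = 129 / 3
v = 43 m/s

43 m/s


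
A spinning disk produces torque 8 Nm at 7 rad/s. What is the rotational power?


Given: tau = 8 Nm, omega = 7 rad/s
Using P = tau * omega
P = 8 * 7
P = 56 W

56 W


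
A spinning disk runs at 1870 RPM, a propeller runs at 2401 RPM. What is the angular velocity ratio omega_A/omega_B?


Given: RPM_A = 1870, RPM_B = 2401
omega = 2*pi*RPM/60, so omega_A/omega_B = RPM_A / RPM_B
omega_A/omega_B = 1870 / 2401
omega_A/omega_B = 1870/2401

1870/2401


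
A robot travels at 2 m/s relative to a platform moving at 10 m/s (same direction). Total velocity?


Given: object velocity = 2 m/s, platform velocity = 10 m/s (same direction)
Using classical velocity addition: v_total = v_object + v_platform
v_total = 2 + 10
v_total = 12 m/s

12 m/s


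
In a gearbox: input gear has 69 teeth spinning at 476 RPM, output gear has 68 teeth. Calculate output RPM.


Given: N1 = 69 teeth, w1 = 476 RPM, N2 = 68 teeth
Using N1*w1 = N2*w2
w2 = N1*w1 / N2
w2 = 69*476 / 68
w2 = 32844 / 68
w2 = 483 RPM

483 RPM


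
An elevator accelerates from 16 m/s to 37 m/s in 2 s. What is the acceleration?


Given: initial velocity v0 = 16 m/s, final velocity v = 37 m/s, time t = 2 s
Using a = (v - v0) / t
a = (37 - 16) / 2
a = 21 / 2
a = 21/2 m/s^2

21/2 m/s^2


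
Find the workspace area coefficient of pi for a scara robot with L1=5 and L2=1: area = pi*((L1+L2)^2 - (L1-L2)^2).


Given: L1 = 5, L2 = 1
(L1+L2)^2 = (6)^2 = 36
(L1-L2)^2 = (4)^2 = 16
Difference = 36 - 16 = 20
This equals 4*L1*L2 = 4*5*1 = 20
Workspace area = 20*pi

20


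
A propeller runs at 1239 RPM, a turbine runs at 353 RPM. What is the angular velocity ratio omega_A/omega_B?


Given: RPM_A = 1239, RPM_B = 353
omega = 2*pi*RPM/60, so omega_A/omega_B = RPM_A / RPM_B
omega_A/omega_B = 1239 / 353
omega_A/omega_B = 1239/353

1239/353


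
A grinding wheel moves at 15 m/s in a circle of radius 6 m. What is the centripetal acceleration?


Given: v = 15 m/s, r = 6 m
Using a_c = v^2 / r
a_c = 15^2 / 6
a_c = 225 / 6
a_c = 75/2 m/s^2

75/2 m/s^2


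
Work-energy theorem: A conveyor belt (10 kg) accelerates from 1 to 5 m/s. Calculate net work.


Given: m = 10 kg, v0 = 1 m/s, v = 5 m/s
Using W = (1/2)*m*(v^2 - v0^2)
v^2 = 5^2 = 25
v0^2 = 1^2 = 1
v^2 - v0^2 = 25 - 1 = 24
W = (1/2)*10*24 = 120 J

120 J


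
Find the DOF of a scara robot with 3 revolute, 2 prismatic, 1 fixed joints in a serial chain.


Given: serial robot with 3 revolute, 2 prismatic, 1 fixed joints
DOF contribution per joint type: revolute=1, prismatic=1, spherical=3, fixed=0
DOF = 3*1 + 2*1 + 1*0
DOF = 5

5


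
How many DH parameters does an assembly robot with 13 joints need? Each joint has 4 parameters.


Given: 13 joints, 4 DH parameters per joint (d, theta, a, alpha)
Total DH parameters = number_of_joints * 4
Total = 13 * 4
Total = 52

52


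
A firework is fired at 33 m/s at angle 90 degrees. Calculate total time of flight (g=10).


Given: v0 = 33 m/s, theta = 90 deg, g = 10 m/s^2
sin(90) = 1
Using T = 2*v0*sin(theta) / g
T = 2*33*1 / 10
T = 66 / 10
T = 33/5 s

33/5 s


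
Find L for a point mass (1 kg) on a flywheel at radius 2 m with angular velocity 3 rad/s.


Given: m = 1 kg, r = 2 m, omega = 3 rad/s
For a point mass: I = m*r^2
I = 1*2^2 = 1*4 = 4
L = I*omega = 4*3
L = 12 kg*m^2/s

12 kg*m^2/s


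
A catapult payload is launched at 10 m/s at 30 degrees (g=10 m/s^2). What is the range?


Given: v0 = 10 m/s, theta = 30 deg, g = 10 m/s^2
sin(2*30) = sin(60) = sqrt(3)/2
Using R = v0^2 * sin(2*theta) / g
R = 10^2 * (sqrt(3)/2) / 10
R = 100 * sqrt(3) / 20
R = 5*sqrt(3) m

5*sqrt(3) m


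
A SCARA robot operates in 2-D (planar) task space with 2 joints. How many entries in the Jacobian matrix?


Given: task space dimension = 2, joints = 2
Jacobian is a 2 x 2 matrix
Total entries = rows * columns
Total = 2 * 2
Total = 4

4


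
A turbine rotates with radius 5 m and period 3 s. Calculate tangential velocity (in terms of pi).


Given: radius r = 5 m, period T = 3 s
Using v = 2*pi*r / T
v = 2*pi*5 / 3
v = 10*pi / 3
v = 10/3*pi m/s

10/3*pi m/s


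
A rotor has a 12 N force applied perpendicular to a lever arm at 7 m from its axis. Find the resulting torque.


Given: F = 12 N, r = 7 m, angle = 90 deg (perpendicular)
Using tau = F * r * sin(90)
sin(90) = 1
tau = 12 * 7 * 1
tau = 84 Nm

84 Nm


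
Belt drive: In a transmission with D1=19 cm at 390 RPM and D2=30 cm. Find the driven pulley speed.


Given: D1 = 19 cm, w1 = 390 RPM, D2 = 30 cm
Using D1*w1 = D2*w2
w2 = D1*w1 / D2
w2 = 19*390 / 30
w2 = 7410 / 30
w2 = 247 RPM

247 RPM


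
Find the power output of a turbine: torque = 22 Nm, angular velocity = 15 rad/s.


Given: tau = 22 Nm, omega = 15 rad/s
Using P = tau * omega
P = 22 * 15
P = 330 W

330 W


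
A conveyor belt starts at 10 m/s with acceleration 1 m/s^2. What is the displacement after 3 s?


Given: v0 = 10 m/s, a = 1 m/s^2, t = 3 s
Using s = v0*t + (1/2)*a*t^2
s = 10*3 + (1/2)*1*3^2
s = 30 + (1/2)*9
s = 30 + 9/2
s = 69/2

69/2 m


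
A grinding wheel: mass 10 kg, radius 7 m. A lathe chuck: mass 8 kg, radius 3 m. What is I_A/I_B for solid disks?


Given: M1=10 kg, R1=7 m, M2=8 kg, R2=3 m
For a disk: I = (1/2)*M*R^2, so I_A/I_B = (M1*R1^2)/(M2*R2^2)
M1*R1^2 = 10*49 = 490
M2*R2^2 = 8*9 = 72
I_A/I_B = 490/72 = 245/36

245/36


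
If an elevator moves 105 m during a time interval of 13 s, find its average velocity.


Given: distance d = 105 m, time t = 13 s
Using v = d / t
v = 105 / 13
v = 105/13 m/s

105/13 m/s


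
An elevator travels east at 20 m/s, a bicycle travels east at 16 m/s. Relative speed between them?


Given: v_A = 20 m/s east, v_B = 16 m/s east
Both move in the same direction; relative speed = |v_A - v_B|
|20 - 16| = |4|
= 4 m/s

4 m/s


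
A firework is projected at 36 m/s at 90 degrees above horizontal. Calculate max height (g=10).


Given: v0 = 36 m/s, theta = 90 deg, g = 10 m/s^2
sin^2(90) = 1
Using H = v0^2 * sin^2(theta) / (2*g)
H = 36^2 * 1 / (2*10)
H = 1296 * 1 / 20
H = 1296 / 20
H = 324/5 m

324/5 m


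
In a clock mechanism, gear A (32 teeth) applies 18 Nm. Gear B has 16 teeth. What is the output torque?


Given: N1 = 32, N2 = 16, T1 = 18 Nm
Using T2/T1 = N2/N1
T2 = T1 * N2 / N1
T2 = 18 * 16 / 32
T2 = 288 / 32
T2 = 9 Nm

9 Nm


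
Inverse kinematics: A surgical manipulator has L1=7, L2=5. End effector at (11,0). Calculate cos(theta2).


Given: L1 = 7, L2 = 5, target (x, y) = (11, 0)
Using cos(theta2) = (x^2 + y^2 - L1^2 - L2^2) / (2*L1*L2)
x^2 + y^2 = 11^2 + 0 = 121
L1^2 + L2^2 = 49 + 25 = 74
Numerator = 121 - 74 = 47
Denominator = 2*7*5 = 70
cos(theta2) = 47/70 = 47/70

47/70


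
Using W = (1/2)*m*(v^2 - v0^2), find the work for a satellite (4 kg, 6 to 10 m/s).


Given: m = 4 kg, v0 = 6 m/s, v = 10 m/s
Using W = (1/2)*m*(v^2 - v0^2)
v^2 = 10^2 = 100
v0^2 = 6^2 = 36
v^2 - v0^2 = 100 - 36 = 64
W = (1/2)*4*64 = 128 J

128 J


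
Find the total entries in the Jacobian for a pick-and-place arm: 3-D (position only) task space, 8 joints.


Given: task space dimension = 3, joints = 8
Jacobian is a 3 x 8 matrix
Total entries = rows * columns
Total = 3 * 8
Total = 24

24


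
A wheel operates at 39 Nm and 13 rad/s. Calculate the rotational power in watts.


Given: tau = 39 Nm, omega = 13 rad/s
Using P = tau * omega
P = 39 * 13
P = 507 W

507 W


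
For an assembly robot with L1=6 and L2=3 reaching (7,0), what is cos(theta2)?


Given: L1 = 6, L2 = 3, target (x, y) = (7, 0)
Using cos(theta2) = (x^2 + y^2 - L1^2 - L2^2) / (2*L1*L2)
x^2 + y^2 = 7^2 + 0 = 49
L1^2 + L2^2 = 36 + 9 = 45
Numerator = 49 - 45 = 4
Denominator = 2*6*3 = 36
cos(theta2) = 4/36 = 1/9

1/9


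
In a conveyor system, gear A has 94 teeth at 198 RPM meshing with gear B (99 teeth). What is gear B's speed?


Given: N1 = 94 teeth, w1 = 198 RPM, N2 = 99 teeth
Using N1*w1 = N2*w2
w2 = N1*w1 / N2
w2 = 94*198 / 99
w2 = 18612 / 99
w2 = 188 RPM

188 RPM


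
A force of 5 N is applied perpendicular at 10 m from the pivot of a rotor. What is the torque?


Given: F = 5 N, r = 10 m, angle = 90 deg (perpendicular)
Using tau = F * r * sin(90)
sin(90) = 1
tau = 5 * 10 * 1
tau = 50 Nm

50 Nm


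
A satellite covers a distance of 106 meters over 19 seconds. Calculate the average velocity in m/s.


Given: distance d = 106 m, time t = 19 s
Using v = d / t
v = 106 / 19
v = 106/19 m/s

106/19 m/s


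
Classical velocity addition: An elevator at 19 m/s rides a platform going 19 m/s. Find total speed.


Given: object velocity = 19 m/s, platform velocity = 19 m/s (same direction)
Using classical velocity addition: v_total = v_object + v_platform
v_total = 19 + 19
v_total = 38 m/s

38 m/s


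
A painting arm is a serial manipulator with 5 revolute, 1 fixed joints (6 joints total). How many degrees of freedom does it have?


Given: serial robot with 5 revolute, 1 fixed joints
DOF contribution per joint type: revolute=1, prismatic=1, spherical=3, fixed=0
DOF = 5*1 + 1*0
DOF = 5

5


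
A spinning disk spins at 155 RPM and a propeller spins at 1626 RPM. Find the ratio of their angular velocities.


Given: RPM_A = 155, RPM_B = 1626
omega = 2*pi*RPM/60, so omega_A/omega_B = RPM_A / RPM_B
omega_A/omega_B = 155 / 1626
omega_A/omega_B = 155/1626

155/1626


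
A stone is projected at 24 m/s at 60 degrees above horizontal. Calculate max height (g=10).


Given: v0 = 24 m/s, theta = 60 deg, g = 10 m/s^2
sin^2(60) = 3/4
Using H = v0^2 * sin^2(theta) / (2*g)
H = 24^2 * 3/4 / (2*10)
H = 576 * 3/4 / 20
H = 432 / 20
H = 108/5 m

108/5 m


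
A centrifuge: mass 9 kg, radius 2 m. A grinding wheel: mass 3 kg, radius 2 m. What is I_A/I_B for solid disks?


Given: M1=9 kg, R1=2 m, M2=3 kg, R2=2 m
For a disk: I = (1/2)*M*R^2, so I_A/I_B = (M1*R1^2)/(M2*R2^2)
M1*R1^2 = 9*4 = 36
M2*R2^2 = 3*4 = 12
I_A/I_B = 36/12 = 3

3


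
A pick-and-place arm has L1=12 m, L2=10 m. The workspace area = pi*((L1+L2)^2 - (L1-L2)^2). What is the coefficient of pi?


Given: L1 = 12, L2 = 10
(L1+L2)^2 = (22)^2 = 484
(L1-L2)^2 = (2)^2 = 4
Difference = 484 - 4 = 480
This equals 4*L1*L2 = 4*12*10 = 480
Workspace area = 480*pi

480


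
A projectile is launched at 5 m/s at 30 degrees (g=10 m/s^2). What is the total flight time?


Given: v0 = 5 m/s, theta = 30 deg, g = 10 m/s^2
sin(30) = 1/2
Using T = 2*v0*sin(theta) / g
T = 2*5*1/2 / 10
T = 5 / 10
T = 1/2 s

1/2 s


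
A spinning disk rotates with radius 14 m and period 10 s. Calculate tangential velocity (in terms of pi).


Given: radius r = 14 m, period T = 10 s
Using v = 2*pi*r / T
v = 2*pi*14 / 10
v = 28*pi / 10
v = 14/5*pi m/s

14/5*pi m/s


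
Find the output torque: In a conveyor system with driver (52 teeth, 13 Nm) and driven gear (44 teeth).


Given: N1 = 52, N2 = 44, T1 = 13 Nm
Using T2/T1 = N2/N1
T2 = T1 * N2 / N1
T2 = 13 * 44 / 52
T2 = 572 / 52
T2 = 11 Nm

11 Nm


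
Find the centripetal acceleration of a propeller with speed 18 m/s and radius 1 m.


Given: v = 18 m/s, r = 1 m
Using a_c = v^2 / r
a_c = 18^2 / 1
a_c = 324 / 1
a_c = 324 m/s^2

324 m/s^2


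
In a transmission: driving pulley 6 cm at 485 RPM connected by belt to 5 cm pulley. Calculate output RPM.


Given: D1 = 6 cm, w1 = 485 RPM, D2 = 5 cm
Using D1*w1 = D2*w2
w2 = D1*w1 / D2
w2 = 6*485 / 5
w2 = 2910 / 5
w2 = 582 RPM

582 RPM


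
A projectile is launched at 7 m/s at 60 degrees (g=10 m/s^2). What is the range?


Given: v0 = 7 m/s, theta = 60 deg, g = 10 m/s^2
sin(2*60) = sin(120) = sqrt(3)/2
Using R = v0^2 * sin(2*theta) / g
R = 7^2 * (sqrt(3)/2) / 10
R = 49 * sqrt(3) / 20
R = 49/20*sqrt(3) m

49/20*sqrt(3) m


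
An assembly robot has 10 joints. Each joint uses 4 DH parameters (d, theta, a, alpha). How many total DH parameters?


Given: 10 joints, 4 DH parameters per joint (d, theta, a, alpha)
Total DH parameters = number_of_joints * 4
Total = 10 * 4
Total = 40

40


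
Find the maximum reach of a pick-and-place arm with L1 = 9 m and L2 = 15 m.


Given: L1 = 9 m, L2 = 15 m
For a 2-link planar arm, max reach = L1 + L2 (fully extended)
Max reach = 9 + 15
Max reach = 24 m

24 m


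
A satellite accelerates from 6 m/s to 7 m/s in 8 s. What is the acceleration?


Given: initial velocity v0 = 6 m/s, final velocity v = 7 m/s, time t = 8 s
Using a = (v - v0) / t
a = (7 - 6) / 8
a = 1 / 8
a = 1/8 m/s^2

1/8 m/s^2


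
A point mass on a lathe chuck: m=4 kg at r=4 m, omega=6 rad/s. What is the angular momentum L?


Given: m = 4 kg, r = 4 m, omega = 6 rad/s
For a point mass: I = m*r^2
I = 4*4^2 = 4*16 = 64
L = I*omega = 64*6
L = 384 kg*m^2/s

384 kg*m^2/s


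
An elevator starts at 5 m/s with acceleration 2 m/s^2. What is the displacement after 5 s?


Given: v0 = 5 m/s, a = 2 m/s^2, t = 5 s
Using s = v0*t + (1/2)*a*t^2
s = 5*5 + (1/2)*2*5^2
s = 25 + (1/2)*50
s = 25 + 25
s = 50

50 m


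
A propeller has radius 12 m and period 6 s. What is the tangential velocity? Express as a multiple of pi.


Given: radius r = 12 m, period T = 6 s
Using v = 2*pi*r / T
v = 2*pi*12 / 6
v = 24*pi / 6
v = 4*pi m/s

4*pi m/s


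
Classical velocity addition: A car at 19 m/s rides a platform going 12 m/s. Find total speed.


Given: object velocity = 19 m/s, platform velocity = 12 m/s (same direction)
Using classical velocity addition: v_total = v_object + v_platform
v_total = 19 + 12
v_total = 31 m/s

31 m/s


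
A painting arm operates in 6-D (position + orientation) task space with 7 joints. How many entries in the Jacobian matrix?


Given: task space dimension = 6, joints = 7
Jacobian is a 6 x 7 matrix
Total entries = rows * columns
Total = 6 * 7
Total = 42

42


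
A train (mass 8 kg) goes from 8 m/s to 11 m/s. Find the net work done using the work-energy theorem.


Given: m = 8 kg, v0 = 8 m/s, v = 11 m/s
Using W = (1/2)*m*(v^2 - v0^2)
v^2 = 11^2 = 121
v0^2 = 8^2 = 64
v^2 - v0^2 = 121 - 64 = 57
W = (1/2)*8*57 = 228 J

228 J


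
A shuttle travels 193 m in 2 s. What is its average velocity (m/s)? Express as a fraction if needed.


Given: distance d = 193 m, time t = 2 s
Using v = d / t
v = 193 / 2
v = 193/2 m/s

193/2 m/s


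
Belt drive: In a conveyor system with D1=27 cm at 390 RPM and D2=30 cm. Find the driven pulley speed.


Given: D1 = 27 cm, w1 = 390 RPM, D2 = 30 cm
Using D1*w1 = D2*w2
w2 = D1*w1 / D2
w2 = 27*390 / 30
w2 = 10530 / 30
w2 = 351 RPM

351 RPM


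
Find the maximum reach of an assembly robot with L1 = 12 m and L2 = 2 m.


Given: L1 = 12 m, L2 = 2 m
For a 2-link planar arm, max reach = L1 + L2 (fully extended)
Max reach = 12 + 2
Max reach = 14 m

14 m


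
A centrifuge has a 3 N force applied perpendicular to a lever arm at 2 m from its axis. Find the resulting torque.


Given: F = 3 N, r = 2 m, angle = 90 deg (perpendicular)
Using tau = F * r * sin(90)
sin(90) = 1
tau = 3 * 2 * 1
tau = 6 Nm

6 Nm


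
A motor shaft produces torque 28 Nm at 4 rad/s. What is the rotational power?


Given: tau = 28 Nm, omega = 4 rad/s
Using P = tau * omega
P = 28 * 4
P = 112 W

112 W


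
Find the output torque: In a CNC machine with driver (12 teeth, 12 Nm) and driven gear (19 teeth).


Given: N1 = 12, N2 = 19, T1 = 12 Nm
Using T2/T1 = N2/N1
T2 = T1 * N2 / N1
T2 = 12 * 19 / 12
T2 = 228 / 12
T2 = 19 Nm

19 Nm


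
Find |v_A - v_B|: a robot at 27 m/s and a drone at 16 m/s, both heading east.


Given: v_A = 27 m/s east, v_B = 16 m/s east
Both move in the same direction; relative speed = |v_A - v_B|
|27 - 16| = |11|
= 11 m/s

11 m/s


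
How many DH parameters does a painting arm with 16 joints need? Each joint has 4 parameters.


Given: 16 joints, 4 DH parameters per joint (d, theta, a, alpha)
Total DH parameters = number_of_joints * 4
Total = 16 * 4
Total = 64

64


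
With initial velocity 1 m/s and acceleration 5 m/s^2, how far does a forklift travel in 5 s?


Given: v0 = 1 m/s, a = 5 m/s^2, t = 5 s
Using s = v0*t + (1/2)*a*t^2
s = 1*5 + (1/2)*5*5^2
s = 5 + (1/2)*125
s = 5 + 125/2
s = 135/2

135/2 m


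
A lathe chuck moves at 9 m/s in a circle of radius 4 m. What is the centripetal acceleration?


Given: v = 9 m/s, r = 4 m
Using a_c = v^2 / r
a_c = 9^2 / 4
a_c = 81 / 4
a_c = 81/4 m/s^2

81/4 m/s^2


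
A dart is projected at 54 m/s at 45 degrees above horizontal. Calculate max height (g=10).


Given: v0 = 54 m/s, theta = 45 deg, g = 10 m/s^2
sin^2(45) = 1/2
Using H = v0^2 * sin^2(theta) / (2*g)
H = 54^2 * 1/2 / (2*10)
H = 2916 * 1/2 / 20
H = 1458 / 20
H = 729/10 m

729/10 m


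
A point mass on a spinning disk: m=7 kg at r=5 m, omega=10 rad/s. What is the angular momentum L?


Given: m = 7 kg, r = 5 m, omega = 10 rad/s
For a point mass: I = m*r^2
I = 7*5^2 = 7*25 = 175
L = I*omega = 175*10
L = 1750 kg*m^2/s

1750 kg*m^2/s


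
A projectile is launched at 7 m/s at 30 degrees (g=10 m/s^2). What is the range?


Given: v0 = 7 m/s, theta = 30 deg, g = 10 m/s^2
sin(2*30) = sin(60) = sqrt(3)/2
Using R = v0^2 * sin(2*theta) / g
R = 7^2 * (sqrt(3)/2) / 10
R = 49 * sqrt(3) / 20
R = 49/20*sqrt(3) m

49/20*sqrt(3) m


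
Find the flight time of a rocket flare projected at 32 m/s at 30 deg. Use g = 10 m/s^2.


Given: v0 = 32 m/s, theta = 30 deg, g = 10 m/s^2
sin(30) = 1/2
Using T = 2*v0*sin(theta) / g
T = 2*32*1/2 / 10
T = 32 / 10
T = 16/5 s

16/5 s


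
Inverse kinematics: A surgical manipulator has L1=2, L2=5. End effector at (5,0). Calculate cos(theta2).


Given: L1 = 2, L2 = 5, target (x, y) = (5, 0)
Using cos(theta2) = (x^2 + y^2 - L1^2 - L2^2) / (2*L1*L2)
x^2 + y^2 = 5^2 + 0 = 25
L1^2 + L2^2 = 4 + 25 = 29
Numerator = 25 - 29 = -4
Denominator = 2*2*5 = 20
cos(theta2) = -4/20 = -1/5

-1/5


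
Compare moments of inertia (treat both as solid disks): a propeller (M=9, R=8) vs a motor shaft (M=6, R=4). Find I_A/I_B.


Given: M1=9 kg, R1=8 m, M2=6 kg, R2=4 m
For a disk: I = (1/2)*M*R^2, so I_A/I_B = (M1*R1^2)/(M2*R2^2)
M1*R1^2 = 9*64 = 576
M2*R2^2 = 6*16 = 96
I_A/I_B = 576/96 = 6

6


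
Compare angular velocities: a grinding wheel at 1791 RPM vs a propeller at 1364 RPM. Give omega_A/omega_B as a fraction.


Given: RPM_A = 1791, RPM_B = 1364
omega = 2*pi*RPM/60, so omega_A/omega_B = RPM_A / RPM_B
omega_A/omega_B = 1791 / 1364
omega_A/omega_B = 1791/1364

1791/1364


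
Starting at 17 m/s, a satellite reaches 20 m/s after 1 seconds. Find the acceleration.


Given: initial velocity v0 = 17 m/s, final velocity v = 20 m/s, time t = 1 s
Using a = (v - v0) / t
a = (20 - 17) / 1
a = 3 / 1
a = 3 m/s^2

3 m/s^2


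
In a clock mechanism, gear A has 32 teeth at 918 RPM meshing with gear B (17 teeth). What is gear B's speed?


Given: N1 = 32 teeth, w1 = 918 RPM, N2 = 17 teeth
Using N1*w1 = N2*w2
w2 = N1*w1 / N2
w2 = 32*918 / 17
w2 = 29376 / 17
w2 = 1728 RPM

1728 RPM


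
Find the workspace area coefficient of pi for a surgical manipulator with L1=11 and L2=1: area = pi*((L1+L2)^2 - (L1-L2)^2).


Given: L1 = 11, L2 = 1
(L1+L2)^2 = (12)^2 = 144
(L1-L2)^2 = (10)^2 = 100
Difference = 144 - 100 = 44
This equals 4*L1*L2 = 4*11*1 = 44
Workspace area = 44*pi

44


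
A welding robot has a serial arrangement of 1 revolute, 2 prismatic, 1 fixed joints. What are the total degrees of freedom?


Given: serial robot with 1 revolute, 2 prismatic, 1 fixed joints
DOF contribution per joint type: revolute=1, prismatic=1, spherical=3, fixed=0
DOF = 1*1 + 2*1 + 1*0
DOF = 3

3


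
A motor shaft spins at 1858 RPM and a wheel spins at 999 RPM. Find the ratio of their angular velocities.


Given: RPM_A = 1858, RPM_B = 999
omega = 2*pi*RPM/60, so omega_A/omega_B = RPM_A / RPM_B
omega_A/omega_B = 1858 / 999
omega_A/omega_B = 1858/999

1858/999


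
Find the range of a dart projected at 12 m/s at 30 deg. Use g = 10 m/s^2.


Given: v0 = 12 m/s, theta = 30 deg, g = 10 m/s^2
sin(2*30) = sin(60) = sqrt(3)/2
Using R = v0^2 * sin(2*theta) / g
R = 12^2 * (sqrt(3)/2) / 10
R = 144 * sqrt(3) / 20
R = 36/5*sqrt(3) m

36/5*sqrt(3) m


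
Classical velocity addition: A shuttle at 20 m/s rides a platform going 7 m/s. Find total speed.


Given: object velocity = 20 m/s, platform velocity = 7 m/s (same direction)
Using classical velocity addition: v_total = v_object + v_platform
v_total = 20 + 7
v_total = 27 m/s

27 m/s


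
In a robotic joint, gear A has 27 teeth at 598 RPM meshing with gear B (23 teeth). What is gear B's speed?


Given: N1 = 27 teeth, w1 = 598 RPM, N2 = 23 teeth
Using N1*w1 = N2*w2
w2 = N1*w1 / N2
w2 = 27*598 / 23
w2 = 16146 / 23
w2 = 702 RPM

702 RPM


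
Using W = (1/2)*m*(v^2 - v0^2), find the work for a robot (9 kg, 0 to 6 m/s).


Given: m = 9 kg, v0 = 0 m/s, v = 6 m/s
Using W = (1/2)*m*(v^2 - v0^2)
v^2 = 6^2 = 36
v0^2 = 0^2 = 0
v^2 - v0^2 = 36 - 0 = 36
W = (1/2)*9*36 = 162 J

162 J


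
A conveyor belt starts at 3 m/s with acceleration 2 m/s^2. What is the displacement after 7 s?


Given: v0 = 3 m/s, a = 2 m/s^2, t = 7 s
Using s = v0*t + (1/2)*a*t^2
s = 3*7 + (1/2)*2*7^2
s = 21 + (1/2)*98
s = 21 + 49
s = 70

70 m


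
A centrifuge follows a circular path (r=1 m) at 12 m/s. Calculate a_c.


Given: v = 12 m/s, r = 1 m
Using a_c = v^2 / r
a_c = 12^2 / 1
a_c = 144 / 1
a_c = 144 m/s^2

144 m/s^2


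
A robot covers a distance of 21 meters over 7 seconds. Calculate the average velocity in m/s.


Given: distance d = 21 m, time t = 7 s
Using v = d / t
v = 21 / 7
v = 3 m/s

3 m/s


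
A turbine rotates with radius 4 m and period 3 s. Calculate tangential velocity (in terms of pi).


Given: radius r = 4 m, period T = 3 s
Using v = 2*pi*r / T
v = 2*pi*4 / 3
v = 8*pi / 3
v = 8/3*pi m/s

8/3*pi m/s


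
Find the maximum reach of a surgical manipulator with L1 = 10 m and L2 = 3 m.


Given: L1 = 10 m, L2 = 3 m
For a 2-link planar arm, max reach = L1 + L2 (fully extended)
Max reach = 10 + 3
Max reach = 13 m

13 m


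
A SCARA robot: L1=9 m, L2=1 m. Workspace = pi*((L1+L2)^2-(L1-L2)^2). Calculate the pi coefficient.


Given: L1 = 9, L2 = 1
(L1+L2)^2 = (10)^2 = 100
(L1-L2)^2 = (8)^2 = 64
Difference = 100 - 64 = 36
This equals 4*L1*L2 = 4*9*1 = 36
Workspace area = 36*pi

36


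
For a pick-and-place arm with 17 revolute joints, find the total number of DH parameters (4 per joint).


Given: 17 joints, 4 DH parameters per joint (d, theta, a, alpha)
Total DH parameters = number_of_joints * 4
Total = 17 * 4
Total = 68

68


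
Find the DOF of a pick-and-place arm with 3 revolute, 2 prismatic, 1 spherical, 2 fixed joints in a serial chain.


Given: serial robot with 3 revolute, 2 prismatic, 1 spherical, 2 fixed joints
DOF contribution per joint type: revolute=1, prismatic=1, spherical=3, fixed=0
DOF = 3*1 + 2*1 + 1*3 + 2*0
DOF = 8

8


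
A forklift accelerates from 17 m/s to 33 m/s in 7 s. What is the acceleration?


Given: initial velocity v0 = 17 m/s, final velocity v = 33 m/s, time t = 7 s
Using a = (v - v0) / t
a = (33 - 17) / 7
a = 16 / 7
a = 16/7 m/s^2

16/7 m/s^2


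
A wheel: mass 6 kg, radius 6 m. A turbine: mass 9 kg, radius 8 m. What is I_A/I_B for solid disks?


Given: M1=6 kg, R1=6 m, M2=9 kg, R2=8 m
For a disk: I = (1/2)*M*R^2, so I_A/I_B = (M1*R1^2)/(M2*R2^2)
M1*R1^2 = 6*36 = 216
M2*R2^2 = 9*64 = 576
I_A/I_B = 216/576 = 3/8

3/8


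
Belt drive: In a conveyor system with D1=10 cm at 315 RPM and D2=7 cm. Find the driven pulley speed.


Given: D1 = 10 cm, w1 = 315 RPM, D2 = 7 cm
Using D1*w1 = D2*w2
w2 = D1*w1 / D2
w2 = 10*315 / 7
w2 = 3150 / 7
w2 = 450 RPM

450 RPM


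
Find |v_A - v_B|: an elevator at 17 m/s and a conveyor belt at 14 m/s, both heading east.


Given: v_A = 17 m/s east, v_B = 14 m/s east
Both move in the same direction; relative speed = |v_A - v_B|
|17 - 14| = |3|
= 3 m/s

3 m/s


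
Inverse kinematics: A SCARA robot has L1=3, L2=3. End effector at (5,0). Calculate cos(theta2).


Given: L1 = 3, L2 = 3, target (x, y) = (5, 0)
Using cos(theta2) = (x^2 + y^2 - L1^2 - L2^2) / (2*L1*L2)
x^2 + y^2 = 5^2 + 0 = 25
L1^2 + L2^2 = 9 + 9 = 18
Numerator = 25 - 18 = 7
Denominator = 2*3*3 = 18
cos(theta2) = 7/18 = 7/18

7/18


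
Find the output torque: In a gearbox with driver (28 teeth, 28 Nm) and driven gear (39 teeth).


Given: N1 = 28, N2 = 39, T1 = 28 Nm
Using T2/T1 = N2/N1
T2 = T1 * N2 / N1
T2 = 28 * 39 / 28
T2 = 1092 / 28
T2 = 39 Nm

39 Nm


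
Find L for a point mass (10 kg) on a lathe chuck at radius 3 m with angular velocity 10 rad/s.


Given: m = 10 kg, r = 3 m, omega = 10 rad/s
For a point mass: I = m*r^2
I = 10*3^2 = 10*9 = 90
L = I*omega = 90*10
L = 900 kg*m^2/s

900 kg*m^2/s


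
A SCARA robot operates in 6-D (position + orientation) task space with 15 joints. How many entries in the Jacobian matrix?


Given: task space dimension = 6, joints = 15
Jacobian is a 6 x 15 matrix
Total entries = rows * columns
Total = 6 * 15
Total = 90

90


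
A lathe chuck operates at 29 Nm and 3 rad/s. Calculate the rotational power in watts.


Given: tau = 29 Nm, omega = 3 rad/s
Using P = tau * omega
P = 29 * 3
P = 87 W

87 W


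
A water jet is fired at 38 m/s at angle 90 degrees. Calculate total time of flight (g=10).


Given: v0 = 38 m/s, theta = 90 deg, g = 10 m/s^2
sin(90) = 1
Using T = 2*v0*sin(theta) / g
T = 2*38*1 / 10
T = 76 / 10
T = 38/5 s

38/5 s


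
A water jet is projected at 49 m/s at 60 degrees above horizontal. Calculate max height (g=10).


Given: v0 = 49 m/s, theta = 60 deg, g = 10 m/s^2
sin^2(60) = 3/4
Using H = v0^2 * sin^2(theta) / (2*g)
H = 49^2 * 3/4 / (2*10)
H = 2401 * 3/4 / 20
H = 7203/4 / 20
H = 7203/80 m

7203/80 m


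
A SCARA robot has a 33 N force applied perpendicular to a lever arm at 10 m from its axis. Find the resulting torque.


Given: F = 33 N, r = 10 m, angle = 90 deg (perpendicular)
Using tau = F * r * sin(90)
sin(90) = 1
tau = 33 * 10 * 1
tau = 330 Nm

330 Nm


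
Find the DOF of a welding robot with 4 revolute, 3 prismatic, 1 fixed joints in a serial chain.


Given: serial robot with 4 revolute, 3 prismatic, 1 fixed joints
DOF contribution per joint type: revolute=1, prismatic=1, spherical=3, fixed=0
DOF = 4*1 + 3*1 + 1*0
DOF = 7

7


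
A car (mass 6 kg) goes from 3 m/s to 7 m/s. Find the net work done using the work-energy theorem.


Given: m = 6 kg, v0 = 3 m/s, v = 7 m/s
Using W = (1/2)*m*(v^2 - v0^2)
v^2 = 7^2 = 49
v0^2 = 3^2 = 9
v^2 - v0^2 = 49 - 9 = 40
W = (1/2)*6*40 = 120 J

120 J


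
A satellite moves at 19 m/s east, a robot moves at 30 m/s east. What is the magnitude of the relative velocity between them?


Given: v_A = 19 m/s east, v_B = 30 m/s east
Both move in the same direction; relative speed = |v_A - v_B|
|19 - 30| = |-11|
= 11 m/s

11 m/s


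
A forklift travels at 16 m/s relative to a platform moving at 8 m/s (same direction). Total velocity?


Given: object velocity = 16 m/s, platform velocity = 8 m/s (same direction)
Using classical velocity addition: v_total = v_object + v_platform
v_total = 16 + 8
v_total = 24 m/s

24 m/s


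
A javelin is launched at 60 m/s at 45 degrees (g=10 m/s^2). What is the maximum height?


Given: v0 = 60 m/s, theta = 45 deg, g = 10 m/s^2
sin^2(45) = 1/2
Using H = v0^2 * sin^2(theta) / (2*g)
H = 60^2 * 1/2 / (2*10)
H = 3600 * 1/2 / 20
H = 1800 / 20
H = 90 m

90 m


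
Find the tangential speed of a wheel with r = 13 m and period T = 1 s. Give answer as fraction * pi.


Given: radius r = 13 m, period T = 1 s
Using v = 2*pi*r / T
v = 2*pi*13 / 1
v = 26*pi / 1
v = 26*pi m/s

26*pi m/s


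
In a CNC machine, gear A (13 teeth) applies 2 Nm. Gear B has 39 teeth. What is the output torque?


Given: N1 = 13, N2 = 39, T1 = 2 Nm
Using T2/T1 = N2/N1
T2 = T1 * N2 / N1
T2 = 2 * 39 / 13
T2 = 78 / 13
T2 = 6 Nm

6 Nm


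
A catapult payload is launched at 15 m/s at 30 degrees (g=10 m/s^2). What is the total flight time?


Given: v0 = 15 m/s, theta = 30 deg, g = 10 m/s^2
sin(30) = 1/2
Using T = 2*v0*sin(theta) / g
T = 2*15*1/2 / 10
T = 15 / 10
T = 3/2 s

3/2 s


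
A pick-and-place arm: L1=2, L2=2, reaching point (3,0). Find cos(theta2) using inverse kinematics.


Given: L1 = 2, L2 = 2, target (x, y) = (3, 0)
Using cos(theta2) = (x^2 + y^2 - L1^2 - L2^2) / (2*L1*L2)
x^2 + y^2 = 3^2 + 0 = 9
L1^2 + L2^2 = 4 + 4 = 8
Numerator = 9 - 8 = 1
Denominator = 2*2*2 = 8
cos(theta2) = 1/8 = 1/8

1/8


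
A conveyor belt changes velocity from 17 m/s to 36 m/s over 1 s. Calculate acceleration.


Given: initial velocity v0 = 17 m/s, final velocity v = 36 m/s, time t = 1 s
Using a = (v - v0) / t
a = (36 - 17) / 1
a = 19 / 1
a = 19 m/s^2

19 m/s^2


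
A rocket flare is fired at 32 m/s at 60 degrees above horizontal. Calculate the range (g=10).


Given: v0 = 32 m/s, theta = 60 deg, g = 10 m/s^2
sin(2*60) = sin(120) = sqrt(3)/2
Using R = v0^2 * sin(2*theta) / g
R = 32^2 * (sqrt(3)/2) / 10
R = 1024 * sqrt(3) / 20
R = 256/5*sqrt(3) m

256/5*sqrt(3) m


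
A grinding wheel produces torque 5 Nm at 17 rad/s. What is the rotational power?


Given: tau = 5 Nm, omega = 17 rad/s
Using P = tau * omega
P = 5 * 17
P = 85 W

85 W


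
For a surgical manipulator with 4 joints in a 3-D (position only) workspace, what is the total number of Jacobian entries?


Given: task space dimension = 3, joints = 4
Jacobian is a 3 x 4 matrix
Total entries = rows * columns
Total = 3 * 4
Total = 12

12


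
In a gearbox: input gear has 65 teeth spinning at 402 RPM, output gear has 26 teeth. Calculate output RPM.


Given: N1 = 65 teeth, w1 = 402 RPM, N2 = 26 teeth
Using N1*w1 = N2*w2
w2 = N1*w1 / N2
w2 = 65*402 / 26
w2 = 26130 / 26
w2 = 1005 RPM

1005 RPM


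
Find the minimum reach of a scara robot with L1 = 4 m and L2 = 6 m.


Given: L1 = 4 m, L2 = 6 m
For a 2-link planar arm, min reach = |L1 - L2| (second link folded back)
Min reach = |4 - 6|
Min reach = 2 m

2 m


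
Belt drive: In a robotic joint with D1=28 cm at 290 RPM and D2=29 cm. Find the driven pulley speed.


Given: D1 = 28 cm, w1 = 290 RPM, D2 = 29 cm
Using D1*w1 = D2*w2
w2 = D1*w1 / D2
w2 = 28*290 / 29
w2 = 8120 / 29
w2 = 280 RPM

280 RPM


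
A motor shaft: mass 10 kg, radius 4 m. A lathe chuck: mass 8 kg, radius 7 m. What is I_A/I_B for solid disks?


Given: M1=10 kg, R1=4 m, M2=8 kg, R2=7 m
For a disk: I = (1/2)*M*R^2, so I_A/I_B = (M1*R1^2)/(M2*R2^2)
M1*R1^2 = 10*16 = 160
M2*R2^2 = 8*49 = 392
I_A/I_B = 160/392 = 20/49

20/49


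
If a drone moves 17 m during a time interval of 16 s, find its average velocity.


Given: distance d = 17 m, time t = 16 s
Using v = d / t
v = 17 / 16
v = 17/16 m/s

17/16 m/s


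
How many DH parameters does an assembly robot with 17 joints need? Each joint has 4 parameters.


Given: 17 joints, 4 DH parameters per joint (d, theta, a, alpha)
Total DH parameters = number_of_joints * 4
Total = 17 * 4
Total = 68

68


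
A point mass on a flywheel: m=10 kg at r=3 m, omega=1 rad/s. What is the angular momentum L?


Given: m = 10 kg, r = 3 m, omega = 1 rad/s
For a point mass: I = m*r^2
I = 10*3^2 = 10*9 = 90
L = I*omega = 90*1
L = 90 kg*m^2/s

90 kg*m^2/s


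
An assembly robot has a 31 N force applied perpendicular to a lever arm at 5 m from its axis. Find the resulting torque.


Given: F = 31 N, r = 5 m, angle = 90 deg (perpendicular)
Using tau = F * r * sin(90)
sin(90) = 1
tau = 31 * 5 * 1
tau = 155 Nm

155 Nm


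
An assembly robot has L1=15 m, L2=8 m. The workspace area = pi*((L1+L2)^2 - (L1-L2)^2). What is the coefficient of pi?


Given: L1 = 15, L2 = 8
(L1+L2)^2 = (23)^2 = 529
(L1-L2)^2 = (7)^2 = 49
Difference = 529 - 49 = 480
This equals 4*L1*L2 = 4*15*8 = 480
Workspace area = 480*pi

480


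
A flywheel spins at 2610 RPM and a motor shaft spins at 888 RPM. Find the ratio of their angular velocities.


Given: RPM_A = 2610, RPM_B = 888
omega = 2*pi*RPM/60, so omega_A/omega_B = RPM_A / RPM_B
omega_A/omega_B = 2610 / 888
omega_A/omega_B = 435/148

435/148


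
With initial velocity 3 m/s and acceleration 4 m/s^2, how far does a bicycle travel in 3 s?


Given: v0 = 3 m/s, a = 4 m/s^2, t = 3 s
Using s = v0*t + (1/2)*a*t^2
s = 3*3 + (1/2)*4*3^2
s = 9 + (1/2)*36
s = 9 + 18
s = 27

27 m


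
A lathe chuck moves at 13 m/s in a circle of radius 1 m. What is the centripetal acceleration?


Given: v = 13 m/s, r = 1 m
Using a_c = v^2 / r
a_c = 13^2 / 1
a_c = 169 / 1
a_c = 169 m/s^2

169 m/s^2


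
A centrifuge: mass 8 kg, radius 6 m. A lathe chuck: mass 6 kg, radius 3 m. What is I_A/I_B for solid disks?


Given: M1=8 kg, R1=6 m, M2=6 kg, R2=3 m
For a disk: I = (1/2)*M*R^2, so I_A/I_B = (M1*R1^2)/(M2*R2^2)
M1*R1^2 = 8*36 = 288
M2*R2^2 = 6*9 = 54
I_A/I_B = 288/54 = 16/3

16/3


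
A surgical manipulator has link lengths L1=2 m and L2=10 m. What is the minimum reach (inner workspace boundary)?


Given: L1 = 2 m, L2 = 10 m
For a 2-link planar arm, min reach = |L1 - L2| (second link folded back)
Min reach = |2 - 10|
Min reach = 8 m

8 m


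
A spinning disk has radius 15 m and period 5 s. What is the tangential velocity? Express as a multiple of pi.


Given: radius r = 15 m, period T = 5 s
Using v = 2*pi*r / T
v = 2*pi*15 / 5
v = 30*pi / 5
v = 6*pi m/s

6*pi m/s


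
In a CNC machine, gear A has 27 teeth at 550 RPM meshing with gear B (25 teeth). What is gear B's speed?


Given: N1 = 27 teeth, w1 = 550 RPM, N2 = 25 teeth
Using N1*w1 = N2*w2
w2 = N1*w1 / N2
w2 = 27*550 / 25
w2 = 14850 / 25
w2 = 594 RPM

594 RPM


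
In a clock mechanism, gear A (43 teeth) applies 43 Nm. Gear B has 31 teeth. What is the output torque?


Given: N1 = 43, N2 = 31, T1 = 43 Nm
Using T2/T1 = N2/N1
T2 = T1 * N2 / N1
T2 = 43 * 31 / 43
T2 = 1333 / 43
T2 = 31 Nm

31 Nm


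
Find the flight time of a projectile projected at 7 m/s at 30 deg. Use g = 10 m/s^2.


Given: v0 = 7 m/s, theta = 30 deg, g = 10 m/s^2
sin(30) = 1/2
Using T = 2*v0*sin(theta) / g
T = 2*7*1/2 / 10
T = 7 / 10
T = 7/10 s

7/10 s


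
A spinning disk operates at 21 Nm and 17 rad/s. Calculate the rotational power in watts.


Given: tau = 21 Nm, omega = 17 rad/s
Using P = tau * omega
P = 21 * 17
P = 357 W

357 W


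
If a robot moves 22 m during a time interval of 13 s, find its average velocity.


Given: distance d = 22 m, time t = 13 s
Using v = d / t
v = 22 / 13
v = 22/13 m/s

22/13 m/s


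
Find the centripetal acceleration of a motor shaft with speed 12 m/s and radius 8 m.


Given: v = 12 m/s, r = 8 m
Using a_c = v^2 / r
a_c = 12^2 / 8
a_c = 144 / 8
a_c = 18 m/s^2

18 m/s^2


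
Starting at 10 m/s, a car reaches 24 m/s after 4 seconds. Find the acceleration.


Given: initial velocity v0 = 10 m/s, final velocity v = 24 m/s, time t = 4 s
Using a = (v - v0) / t
a = (24 - 10) / 4
a = 14 / 4
a = 7/2 m/s^2

7/2 m/s^2


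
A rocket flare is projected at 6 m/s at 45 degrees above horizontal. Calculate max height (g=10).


Given: v0 = 6 m/s, theta = 45 deg, g = 10 m/s^2
sin^2(45) = 1/2
Using H = v0^2 * sin^2(theta) / (2*g)
H = 6^2 * 1/2 / (2*10)
H = 36 * 1/2 / 20
H = 18 / 20
H = 9/10 m

9/10 m


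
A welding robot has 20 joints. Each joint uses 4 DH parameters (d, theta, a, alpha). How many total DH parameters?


Given: 20 joints, 4 DH parameters per joint (d, theta, a, alpha)
Total DH parameters = number_of_joints * 4
Total = 20 * 4
Total = 80

80
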